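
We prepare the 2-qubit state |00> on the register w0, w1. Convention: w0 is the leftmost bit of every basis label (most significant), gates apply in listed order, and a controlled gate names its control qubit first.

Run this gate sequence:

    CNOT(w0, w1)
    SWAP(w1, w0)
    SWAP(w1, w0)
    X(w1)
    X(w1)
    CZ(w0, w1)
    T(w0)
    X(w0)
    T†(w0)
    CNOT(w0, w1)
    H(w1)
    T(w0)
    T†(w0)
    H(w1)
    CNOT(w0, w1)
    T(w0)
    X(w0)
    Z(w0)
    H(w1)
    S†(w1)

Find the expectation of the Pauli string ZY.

In the final state, ZY has expectation -1. Key observation: the block from step 9 through step 16 cancels to the identity and can be dropped.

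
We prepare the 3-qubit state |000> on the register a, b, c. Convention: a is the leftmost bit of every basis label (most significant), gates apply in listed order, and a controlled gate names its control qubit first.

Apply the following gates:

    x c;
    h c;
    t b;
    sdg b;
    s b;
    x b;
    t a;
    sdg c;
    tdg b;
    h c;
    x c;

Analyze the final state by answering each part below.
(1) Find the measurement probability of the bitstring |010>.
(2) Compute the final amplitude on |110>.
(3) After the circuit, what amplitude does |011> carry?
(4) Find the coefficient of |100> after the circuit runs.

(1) The probability of measuring |010> is 1/2.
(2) The amplitude on |110> is 0.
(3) The amplitude on |011> is sqrt(2)/2.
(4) The amplitude on |100> is 0.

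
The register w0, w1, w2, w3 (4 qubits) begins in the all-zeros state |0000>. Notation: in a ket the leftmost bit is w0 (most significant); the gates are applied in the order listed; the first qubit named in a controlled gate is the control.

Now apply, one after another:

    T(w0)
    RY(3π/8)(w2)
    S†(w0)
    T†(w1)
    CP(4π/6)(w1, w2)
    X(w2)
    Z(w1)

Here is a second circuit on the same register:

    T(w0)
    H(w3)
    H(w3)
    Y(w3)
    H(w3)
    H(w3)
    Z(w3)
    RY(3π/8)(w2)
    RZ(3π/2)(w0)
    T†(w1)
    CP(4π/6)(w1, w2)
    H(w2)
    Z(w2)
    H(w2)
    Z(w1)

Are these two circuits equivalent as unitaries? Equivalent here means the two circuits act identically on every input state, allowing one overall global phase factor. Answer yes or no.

No: there is an input state on which the two circuits produce genuinely different outputs (not merely differing by a phase).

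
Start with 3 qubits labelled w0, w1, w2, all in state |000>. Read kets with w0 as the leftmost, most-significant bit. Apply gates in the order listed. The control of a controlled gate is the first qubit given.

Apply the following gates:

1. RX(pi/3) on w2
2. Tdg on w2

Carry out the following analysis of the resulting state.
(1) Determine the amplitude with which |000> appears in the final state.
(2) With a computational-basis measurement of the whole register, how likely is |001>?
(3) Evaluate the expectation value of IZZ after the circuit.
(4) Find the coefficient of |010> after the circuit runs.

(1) |000> carries amplitude sqrt(3)/2 in the final state.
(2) The probability of measuring |001> is 1/4.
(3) The observable IZZ averages to 1/2.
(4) The amplitude on |010> is 0.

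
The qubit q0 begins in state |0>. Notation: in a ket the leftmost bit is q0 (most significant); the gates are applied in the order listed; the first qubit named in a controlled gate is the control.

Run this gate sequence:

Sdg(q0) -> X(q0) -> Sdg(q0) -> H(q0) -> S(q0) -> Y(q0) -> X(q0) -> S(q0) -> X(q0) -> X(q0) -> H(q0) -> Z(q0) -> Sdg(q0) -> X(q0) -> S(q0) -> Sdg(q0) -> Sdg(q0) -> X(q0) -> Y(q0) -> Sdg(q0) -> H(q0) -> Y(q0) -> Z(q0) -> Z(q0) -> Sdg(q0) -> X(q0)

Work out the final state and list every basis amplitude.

The final amplitudes are sqrt(2)/2 on |0>, -sqrt(2)*I/2 on |1>.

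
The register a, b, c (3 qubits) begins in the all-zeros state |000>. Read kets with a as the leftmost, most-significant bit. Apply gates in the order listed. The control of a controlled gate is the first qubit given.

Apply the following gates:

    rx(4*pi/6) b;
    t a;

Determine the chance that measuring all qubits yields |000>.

A full measurement returns |000> with probability 1/4.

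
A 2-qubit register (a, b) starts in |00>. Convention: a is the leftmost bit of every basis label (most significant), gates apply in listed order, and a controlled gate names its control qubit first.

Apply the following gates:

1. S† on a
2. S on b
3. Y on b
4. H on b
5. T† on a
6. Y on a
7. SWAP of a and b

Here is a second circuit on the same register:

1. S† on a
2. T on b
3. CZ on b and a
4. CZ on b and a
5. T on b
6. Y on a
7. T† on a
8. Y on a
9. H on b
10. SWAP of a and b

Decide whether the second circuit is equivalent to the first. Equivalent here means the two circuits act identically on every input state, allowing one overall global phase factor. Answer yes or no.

No: there is an input state on which the two circuits produce genuinely different outputs (not merely differing by a phase).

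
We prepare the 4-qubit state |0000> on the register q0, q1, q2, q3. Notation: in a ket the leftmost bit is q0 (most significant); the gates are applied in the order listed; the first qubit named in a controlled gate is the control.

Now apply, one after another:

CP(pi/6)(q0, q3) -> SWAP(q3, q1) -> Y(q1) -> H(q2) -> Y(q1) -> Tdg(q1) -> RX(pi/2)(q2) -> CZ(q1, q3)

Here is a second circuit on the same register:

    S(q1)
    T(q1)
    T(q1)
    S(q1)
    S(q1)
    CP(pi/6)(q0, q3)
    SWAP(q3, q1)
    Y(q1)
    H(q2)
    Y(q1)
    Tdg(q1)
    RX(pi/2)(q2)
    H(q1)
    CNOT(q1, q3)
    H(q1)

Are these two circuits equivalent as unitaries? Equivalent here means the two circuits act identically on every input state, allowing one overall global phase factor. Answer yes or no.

No, they are not equivalent — no single phase factor reconciles the two unitaries.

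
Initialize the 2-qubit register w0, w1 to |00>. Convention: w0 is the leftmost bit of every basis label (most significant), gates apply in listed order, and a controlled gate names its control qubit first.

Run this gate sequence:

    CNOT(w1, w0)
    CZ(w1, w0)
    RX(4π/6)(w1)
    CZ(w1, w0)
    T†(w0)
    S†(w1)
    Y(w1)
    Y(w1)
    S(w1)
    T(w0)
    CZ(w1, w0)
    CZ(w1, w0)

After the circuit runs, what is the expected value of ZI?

The expectation value of ZI is 1. Key observation: gates 4-11 undo each other exactly, leaving only the rest of the circuit to track.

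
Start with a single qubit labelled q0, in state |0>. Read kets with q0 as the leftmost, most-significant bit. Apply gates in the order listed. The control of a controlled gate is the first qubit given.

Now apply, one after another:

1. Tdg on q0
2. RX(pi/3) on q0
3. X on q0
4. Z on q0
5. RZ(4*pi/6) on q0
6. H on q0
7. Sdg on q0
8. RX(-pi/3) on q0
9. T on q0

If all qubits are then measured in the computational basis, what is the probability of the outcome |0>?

A full measurement returns |0> with probability 11/16 - sqrt(3)/8.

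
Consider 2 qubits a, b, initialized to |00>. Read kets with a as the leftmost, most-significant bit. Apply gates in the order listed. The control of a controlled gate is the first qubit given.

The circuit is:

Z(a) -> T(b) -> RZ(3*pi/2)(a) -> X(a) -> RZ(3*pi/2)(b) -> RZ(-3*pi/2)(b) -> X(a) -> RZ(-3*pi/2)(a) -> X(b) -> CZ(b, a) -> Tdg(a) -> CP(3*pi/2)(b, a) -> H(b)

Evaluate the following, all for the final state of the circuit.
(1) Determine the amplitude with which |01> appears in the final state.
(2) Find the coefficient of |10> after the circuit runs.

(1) |01> carries amplitude -sqrt(2)/2 in the final state. Key observation: gates 3-8 undo each other exactly, leaving only the rest of the circuit to track.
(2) The amplitude on |10> is 0.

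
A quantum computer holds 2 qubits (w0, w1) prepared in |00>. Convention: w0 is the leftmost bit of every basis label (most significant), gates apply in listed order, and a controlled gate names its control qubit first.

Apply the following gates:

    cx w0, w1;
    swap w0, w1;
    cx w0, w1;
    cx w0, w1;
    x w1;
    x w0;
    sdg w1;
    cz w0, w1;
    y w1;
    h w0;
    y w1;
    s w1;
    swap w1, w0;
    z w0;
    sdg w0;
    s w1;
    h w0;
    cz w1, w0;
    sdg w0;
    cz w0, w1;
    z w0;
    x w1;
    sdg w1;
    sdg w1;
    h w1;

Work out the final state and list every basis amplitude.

The resulting statevector has amplitude sqrt(2)*(-1 + I)/4 on |00>, sqrt(2)*(-1 - I)/4 on |01>, sqrt(2)*(1 + I)/4 on |10>, sqrt(2)*(-1 + I)/4 on |11>.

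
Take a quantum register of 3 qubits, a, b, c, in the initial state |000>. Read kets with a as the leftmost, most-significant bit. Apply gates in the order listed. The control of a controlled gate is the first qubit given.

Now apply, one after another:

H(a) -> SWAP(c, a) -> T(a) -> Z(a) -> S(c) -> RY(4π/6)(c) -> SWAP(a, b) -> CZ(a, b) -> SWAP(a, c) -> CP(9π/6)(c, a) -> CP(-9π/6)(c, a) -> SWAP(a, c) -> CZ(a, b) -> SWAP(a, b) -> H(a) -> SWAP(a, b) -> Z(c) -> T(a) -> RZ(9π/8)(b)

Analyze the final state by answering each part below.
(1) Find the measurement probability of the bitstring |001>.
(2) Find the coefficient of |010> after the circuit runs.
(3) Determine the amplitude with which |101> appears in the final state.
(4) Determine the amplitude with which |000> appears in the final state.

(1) The probability of measuring |001> is 1/4.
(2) The amplitude on |010> is sqrt(3)*exp(I*pi/16)/4 + exp(9*I*pi/16)/4.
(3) The amplitude on |101> is 0.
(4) The amplitude on |000> is (-1 + sqrt(3)*I)*exp(7*I*pi/16)/4.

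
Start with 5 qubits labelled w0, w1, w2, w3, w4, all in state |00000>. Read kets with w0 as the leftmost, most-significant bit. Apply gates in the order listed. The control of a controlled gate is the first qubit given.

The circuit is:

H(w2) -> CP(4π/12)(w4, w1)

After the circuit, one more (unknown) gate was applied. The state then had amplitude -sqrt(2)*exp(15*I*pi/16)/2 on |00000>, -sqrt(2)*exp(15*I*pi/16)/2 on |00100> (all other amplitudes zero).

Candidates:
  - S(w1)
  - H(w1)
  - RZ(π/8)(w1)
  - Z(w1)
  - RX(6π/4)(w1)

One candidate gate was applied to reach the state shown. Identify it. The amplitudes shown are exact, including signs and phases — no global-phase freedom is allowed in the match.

The unique candidate consistent with the amplitudes is RZ(π/8)(w1).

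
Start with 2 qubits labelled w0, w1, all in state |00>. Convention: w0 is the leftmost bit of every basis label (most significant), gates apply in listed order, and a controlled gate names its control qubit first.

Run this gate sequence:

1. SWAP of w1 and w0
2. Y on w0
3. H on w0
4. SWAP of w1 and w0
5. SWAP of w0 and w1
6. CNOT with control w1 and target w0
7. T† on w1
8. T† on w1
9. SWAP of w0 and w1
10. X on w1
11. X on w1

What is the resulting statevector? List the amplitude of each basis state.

The resulting statevector has amplitude sqrt(2)*I/2 on |00>, -sqrt(2)*I/2 on |01>, 0 on |10>, 0 on |11>.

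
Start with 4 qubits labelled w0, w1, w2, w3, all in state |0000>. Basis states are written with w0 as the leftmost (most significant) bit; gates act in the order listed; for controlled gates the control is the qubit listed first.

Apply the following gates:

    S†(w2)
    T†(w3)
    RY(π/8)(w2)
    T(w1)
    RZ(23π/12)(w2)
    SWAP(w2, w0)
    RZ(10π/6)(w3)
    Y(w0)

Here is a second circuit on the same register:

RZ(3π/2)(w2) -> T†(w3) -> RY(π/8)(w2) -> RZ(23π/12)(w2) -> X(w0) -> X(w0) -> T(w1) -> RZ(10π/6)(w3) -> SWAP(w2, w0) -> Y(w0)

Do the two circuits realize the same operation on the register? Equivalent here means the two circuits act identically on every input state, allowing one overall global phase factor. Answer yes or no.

Yes — the two circuits implement the same unitary up to a global phase.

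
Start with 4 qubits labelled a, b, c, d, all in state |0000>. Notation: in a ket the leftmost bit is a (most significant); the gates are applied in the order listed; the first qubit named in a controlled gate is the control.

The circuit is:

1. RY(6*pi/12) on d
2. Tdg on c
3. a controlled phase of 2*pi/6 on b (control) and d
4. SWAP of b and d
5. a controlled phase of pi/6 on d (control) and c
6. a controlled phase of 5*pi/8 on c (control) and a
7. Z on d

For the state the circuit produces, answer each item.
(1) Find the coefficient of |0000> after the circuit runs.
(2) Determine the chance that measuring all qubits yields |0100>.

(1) |0000> carries amplitude sqrt(2)/2 in the final state.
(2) The probability of measuring |0100> is 1/2.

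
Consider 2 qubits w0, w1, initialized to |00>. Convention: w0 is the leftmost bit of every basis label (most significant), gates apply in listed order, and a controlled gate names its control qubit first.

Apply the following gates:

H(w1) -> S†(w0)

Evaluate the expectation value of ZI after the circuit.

In the final state, ZI has expectation 1.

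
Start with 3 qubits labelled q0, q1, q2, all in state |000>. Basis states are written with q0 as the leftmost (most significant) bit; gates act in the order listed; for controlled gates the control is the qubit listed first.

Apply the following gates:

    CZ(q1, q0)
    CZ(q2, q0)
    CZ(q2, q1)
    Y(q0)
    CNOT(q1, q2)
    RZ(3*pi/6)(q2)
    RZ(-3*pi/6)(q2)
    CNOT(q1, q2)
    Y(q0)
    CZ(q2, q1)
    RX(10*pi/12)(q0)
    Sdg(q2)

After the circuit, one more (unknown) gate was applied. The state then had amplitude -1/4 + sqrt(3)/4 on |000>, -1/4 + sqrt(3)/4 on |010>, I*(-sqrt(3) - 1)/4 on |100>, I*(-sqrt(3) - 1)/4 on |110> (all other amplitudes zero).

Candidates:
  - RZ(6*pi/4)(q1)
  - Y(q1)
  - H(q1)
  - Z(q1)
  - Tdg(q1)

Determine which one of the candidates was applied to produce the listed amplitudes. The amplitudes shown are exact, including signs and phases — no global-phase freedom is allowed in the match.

It was H(q1) that produced the state shown. Key observation: steps 3-10 multiply out to the identity, so the circuit reduces to the remaining gates.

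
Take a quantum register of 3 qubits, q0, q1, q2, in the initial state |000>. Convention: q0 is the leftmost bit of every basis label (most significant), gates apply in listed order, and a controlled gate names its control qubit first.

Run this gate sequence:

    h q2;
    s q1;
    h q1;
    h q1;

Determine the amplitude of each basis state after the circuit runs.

The resulting statevector has amplitude sqrt(2)/2 on |000>, sqrt(2)/2 on |001>, and 0 on every other basis state.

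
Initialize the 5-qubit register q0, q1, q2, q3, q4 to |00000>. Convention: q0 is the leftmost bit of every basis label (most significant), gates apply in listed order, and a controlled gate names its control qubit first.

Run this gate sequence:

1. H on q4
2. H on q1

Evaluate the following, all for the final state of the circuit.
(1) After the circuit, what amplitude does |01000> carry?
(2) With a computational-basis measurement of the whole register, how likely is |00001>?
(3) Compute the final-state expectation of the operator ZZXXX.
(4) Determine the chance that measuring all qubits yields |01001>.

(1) The final state's coefficient on |01000> equals 1/2.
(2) The probability of measuring |00001> is 1/4.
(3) The expectation value of ZZXXX is 0.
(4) Outcome |01001> occurs with probability 1/4.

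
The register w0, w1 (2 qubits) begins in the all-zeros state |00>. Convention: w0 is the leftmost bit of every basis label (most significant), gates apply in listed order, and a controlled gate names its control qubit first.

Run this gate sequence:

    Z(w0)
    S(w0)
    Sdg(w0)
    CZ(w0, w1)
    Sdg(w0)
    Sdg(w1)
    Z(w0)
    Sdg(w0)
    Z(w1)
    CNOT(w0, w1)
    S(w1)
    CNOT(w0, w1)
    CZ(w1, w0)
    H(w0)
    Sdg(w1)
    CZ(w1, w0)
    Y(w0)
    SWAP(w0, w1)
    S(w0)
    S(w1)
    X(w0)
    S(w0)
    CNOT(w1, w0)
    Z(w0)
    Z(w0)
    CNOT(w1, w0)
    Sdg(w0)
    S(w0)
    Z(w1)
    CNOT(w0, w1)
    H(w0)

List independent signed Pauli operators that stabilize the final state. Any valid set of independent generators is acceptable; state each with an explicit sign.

The final state is stabilized by the group generated by -XI, -IY; other independent generating sets are equally valid. Key observation: the block from step 22 through step 27 cancels to the identity and can be dropped.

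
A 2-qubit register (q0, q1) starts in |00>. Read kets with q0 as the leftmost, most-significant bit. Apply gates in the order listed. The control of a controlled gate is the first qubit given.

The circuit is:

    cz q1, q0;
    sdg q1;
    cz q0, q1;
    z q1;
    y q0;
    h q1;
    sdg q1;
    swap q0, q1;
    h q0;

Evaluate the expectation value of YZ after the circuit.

The observable YZ averages to -1.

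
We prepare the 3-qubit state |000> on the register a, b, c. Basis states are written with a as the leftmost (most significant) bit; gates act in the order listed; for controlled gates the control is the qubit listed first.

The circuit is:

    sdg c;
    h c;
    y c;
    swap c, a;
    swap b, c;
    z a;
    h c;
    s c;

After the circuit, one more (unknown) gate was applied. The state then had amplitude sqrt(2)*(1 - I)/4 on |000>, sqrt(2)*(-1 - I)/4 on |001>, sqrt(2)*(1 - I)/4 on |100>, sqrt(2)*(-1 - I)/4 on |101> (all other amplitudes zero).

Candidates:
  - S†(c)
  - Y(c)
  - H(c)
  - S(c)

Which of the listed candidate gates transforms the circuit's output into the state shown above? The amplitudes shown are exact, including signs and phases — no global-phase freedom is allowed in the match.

The applied gate was H(c).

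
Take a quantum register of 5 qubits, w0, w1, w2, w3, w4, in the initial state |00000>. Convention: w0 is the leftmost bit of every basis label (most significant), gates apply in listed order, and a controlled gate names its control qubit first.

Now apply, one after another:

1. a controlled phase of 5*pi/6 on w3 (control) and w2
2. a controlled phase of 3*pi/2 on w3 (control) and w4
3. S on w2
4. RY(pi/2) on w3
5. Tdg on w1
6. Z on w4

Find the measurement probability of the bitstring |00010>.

Outcome |00010> occurs with probability 1/2.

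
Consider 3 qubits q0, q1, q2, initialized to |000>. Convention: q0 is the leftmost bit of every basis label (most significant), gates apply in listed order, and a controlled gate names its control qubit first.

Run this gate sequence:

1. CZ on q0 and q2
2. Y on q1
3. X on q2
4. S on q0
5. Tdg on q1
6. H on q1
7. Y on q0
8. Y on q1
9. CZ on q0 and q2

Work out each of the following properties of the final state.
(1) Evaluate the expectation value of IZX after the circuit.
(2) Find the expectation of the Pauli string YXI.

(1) The expectation value of IZX is 0.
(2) The expectation value of YXI is 0.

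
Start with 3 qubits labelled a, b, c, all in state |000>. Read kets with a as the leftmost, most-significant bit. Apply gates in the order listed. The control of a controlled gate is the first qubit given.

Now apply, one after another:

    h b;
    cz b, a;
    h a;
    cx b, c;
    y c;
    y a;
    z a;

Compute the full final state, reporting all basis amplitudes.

The final amplitudes are 0 on |000>, 1/2 on |001>, -1/2 on |010>, 0 on |011>, 0 on |100>, 1/2 on |101>, -1/2 on |110>, 0 on |111>.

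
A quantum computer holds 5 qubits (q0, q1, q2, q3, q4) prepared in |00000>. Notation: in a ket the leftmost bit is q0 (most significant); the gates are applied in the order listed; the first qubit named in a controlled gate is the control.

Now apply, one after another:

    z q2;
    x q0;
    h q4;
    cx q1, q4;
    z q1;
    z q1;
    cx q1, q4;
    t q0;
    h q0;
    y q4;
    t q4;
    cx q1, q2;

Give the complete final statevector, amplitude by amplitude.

The final amplitudes are -exp(3*I*pi/4)/2 on |00000>, -1/2 on |00001>, exp(3*I*pi/4)/2 on |10000>, 1/2 on |10001>, and 0 on every other basis state.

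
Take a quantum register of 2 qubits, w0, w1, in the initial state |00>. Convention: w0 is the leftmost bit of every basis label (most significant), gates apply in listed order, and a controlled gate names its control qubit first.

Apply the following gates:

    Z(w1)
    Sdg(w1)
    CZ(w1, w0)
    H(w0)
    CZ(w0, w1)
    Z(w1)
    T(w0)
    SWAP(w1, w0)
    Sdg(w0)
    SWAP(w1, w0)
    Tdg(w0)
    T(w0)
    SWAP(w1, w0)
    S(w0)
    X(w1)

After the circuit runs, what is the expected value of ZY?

The observable ZY averages to -sqrt(2)/2. Key observation: gates 9-14 undo each other exactly, leaving only the rest of the circuit to track.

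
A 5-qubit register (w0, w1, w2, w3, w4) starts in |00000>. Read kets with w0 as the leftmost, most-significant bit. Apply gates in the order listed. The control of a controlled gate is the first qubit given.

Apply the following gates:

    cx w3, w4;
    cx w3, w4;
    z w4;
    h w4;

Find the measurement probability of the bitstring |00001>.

Outcome |00001> occurs with probability 1/2. Key observation: gates 1-2 undo each other exactly, leaving only the rest of the circuit to track.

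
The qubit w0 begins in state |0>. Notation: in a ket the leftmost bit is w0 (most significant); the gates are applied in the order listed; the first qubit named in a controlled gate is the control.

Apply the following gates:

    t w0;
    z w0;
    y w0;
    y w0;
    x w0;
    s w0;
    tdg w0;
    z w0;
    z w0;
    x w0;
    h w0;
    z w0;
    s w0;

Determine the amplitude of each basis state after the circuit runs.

The resulting statevector has amplitude sqrt(2)*exp(I*pi/4)/2 on |0>, -sqrt(2)*exp(3*I*pi/4)/2 on |1>.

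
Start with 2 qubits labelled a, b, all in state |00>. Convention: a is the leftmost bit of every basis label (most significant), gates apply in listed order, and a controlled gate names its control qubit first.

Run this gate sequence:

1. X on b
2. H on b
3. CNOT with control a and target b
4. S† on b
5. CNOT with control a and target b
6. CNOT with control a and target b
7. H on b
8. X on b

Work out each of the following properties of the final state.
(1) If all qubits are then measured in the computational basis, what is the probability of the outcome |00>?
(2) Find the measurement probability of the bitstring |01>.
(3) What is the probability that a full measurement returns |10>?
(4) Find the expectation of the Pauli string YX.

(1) Outcome |00> occurs with probability 1/2.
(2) The probability of measuring |01> is 1/2.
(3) Outcome |10> occurs with probability 0.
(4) The expectation value of YX is 0.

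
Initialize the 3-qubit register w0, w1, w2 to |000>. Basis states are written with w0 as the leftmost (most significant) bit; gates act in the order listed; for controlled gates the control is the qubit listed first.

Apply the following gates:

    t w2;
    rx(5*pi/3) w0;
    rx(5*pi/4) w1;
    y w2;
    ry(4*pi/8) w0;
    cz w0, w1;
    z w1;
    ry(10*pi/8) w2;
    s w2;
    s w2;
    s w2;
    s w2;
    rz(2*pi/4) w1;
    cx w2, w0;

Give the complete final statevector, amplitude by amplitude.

The resulting statevector has amplitude (-sqrt(3) + I)*exp(I*pi/4)/8 on |000>, (-sqrt(6) + sqrt(3) - sqrt(2)*I + I)*exp(I*pi/4)/8 on |001>, (-sqrt(6) - sqrt(3) + I + sqrt(2)*I)*exp(I*pi/4)/8 on |010>, (sqrt(3) + I)*exp(I*pi/4)/8 on |011>, (-1 + sqrt(3)*I)*exp(3*I*pi/4)/8 on |100>, (-sqrt(6) + sqrt(3) - I + sqrt(2)*I)*exp(I*pi/4)/8 on |101>, (sqrt(3) + sqrt(6) + I + sqrt(2)*I)*exp(I*pi/4)/8 on |110>, (-sqrt(3) + I)*exp(I*pi/4)/8 on |111>. Key observation: gates 9-12 undo each other exactly, leaving only the rest of the circuit to track.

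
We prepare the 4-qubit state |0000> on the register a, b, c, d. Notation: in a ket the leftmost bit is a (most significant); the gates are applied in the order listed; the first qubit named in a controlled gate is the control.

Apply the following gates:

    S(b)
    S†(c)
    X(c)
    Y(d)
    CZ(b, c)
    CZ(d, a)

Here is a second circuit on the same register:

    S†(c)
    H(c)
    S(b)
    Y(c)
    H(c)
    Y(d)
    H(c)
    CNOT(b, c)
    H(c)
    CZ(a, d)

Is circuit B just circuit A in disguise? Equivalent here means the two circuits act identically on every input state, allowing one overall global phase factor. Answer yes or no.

No, they are not equivalent — no single phase factor reconciles the two unitaries.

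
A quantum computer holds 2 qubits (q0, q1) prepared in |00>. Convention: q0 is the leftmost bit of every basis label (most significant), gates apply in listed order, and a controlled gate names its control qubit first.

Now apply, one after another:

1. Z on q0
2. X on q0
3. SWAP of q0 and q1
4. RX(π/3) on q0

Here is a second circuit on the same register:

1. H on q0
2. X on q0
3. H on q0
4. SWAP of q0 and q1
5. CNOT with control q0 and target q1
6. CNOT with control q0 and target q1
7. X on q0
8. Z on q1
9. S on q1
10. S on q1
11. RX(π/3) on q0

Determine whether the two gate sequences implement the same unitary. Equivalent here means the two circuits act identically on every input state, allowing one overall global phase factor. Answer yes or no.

No, they are not equivalent — no single phase factor reconciles the two unitaries.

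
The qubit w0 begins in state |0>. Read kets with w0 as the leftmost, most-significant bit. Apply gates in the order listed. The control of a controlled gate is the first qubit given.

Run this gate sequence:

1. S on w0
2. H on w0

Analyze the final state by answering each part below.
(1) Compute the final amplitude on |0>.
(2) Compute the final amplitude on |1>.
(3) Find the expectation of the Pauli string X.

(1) The amplitude on |0> is sqrt(2)/2.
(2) The amplitude on |1> is sqrt(2)/2.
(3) The expectation value of X is 1.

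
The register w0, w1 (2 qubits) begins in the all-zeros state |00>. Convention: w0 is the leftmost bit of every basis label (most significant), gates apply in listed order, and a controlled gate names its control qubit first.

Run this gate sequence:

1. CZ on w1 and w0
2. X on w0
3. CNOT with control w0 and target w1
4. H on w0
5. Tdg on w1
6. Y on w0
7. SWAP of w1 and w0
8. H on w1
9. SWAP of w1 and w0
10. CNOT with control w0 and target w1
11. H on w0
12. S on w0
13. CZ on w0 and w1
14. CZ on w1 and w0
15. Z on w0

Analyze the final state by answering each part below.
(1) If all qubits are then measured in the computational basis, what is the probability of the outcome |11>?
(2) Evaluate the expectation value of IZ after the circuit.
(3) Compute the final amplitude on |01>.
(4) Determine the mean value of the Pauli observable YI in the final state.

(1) The probability of measuring |11> is 1/2.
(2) The expectation value of IZ is -1.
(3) The amplitude on |01> is sqrt(2)*exp(I*pi/4)/2.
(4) In the final state, YI has expectation -1.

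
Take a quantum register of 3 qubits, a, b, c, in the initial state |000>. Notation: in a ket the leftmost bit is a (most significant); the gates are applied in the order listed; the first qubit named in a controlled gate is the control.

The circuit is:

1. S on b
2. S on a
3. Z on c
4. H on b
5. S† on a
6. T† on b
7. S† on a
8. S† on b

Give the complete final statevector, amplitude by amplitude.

The final amplitudes are sqrt(2)/2 on |000>, -sqrt(2)*exp(I*pi/4)/2 on |010>, and 0 on every other basis state.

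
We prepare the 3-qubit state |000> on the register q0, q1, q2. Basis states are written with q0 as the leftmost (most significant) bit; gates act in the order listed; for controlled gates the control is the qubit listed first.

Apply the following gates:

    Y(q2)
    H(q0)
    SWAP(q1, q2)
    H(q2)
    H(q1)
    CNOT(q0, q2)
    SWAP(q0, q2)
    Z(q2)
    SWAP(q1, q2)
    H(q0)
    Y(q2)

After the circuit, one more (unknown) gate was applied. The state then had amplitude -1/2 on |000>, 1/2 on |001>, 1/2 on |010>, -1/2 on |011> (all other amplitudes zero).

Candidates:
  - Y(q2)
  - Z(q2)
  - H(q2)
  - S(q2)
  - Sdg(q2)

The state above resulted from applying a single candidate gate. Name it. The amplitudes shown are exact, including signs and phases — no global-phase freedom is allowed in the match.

The unique candidate consistent with the amplitudes is Z(q2).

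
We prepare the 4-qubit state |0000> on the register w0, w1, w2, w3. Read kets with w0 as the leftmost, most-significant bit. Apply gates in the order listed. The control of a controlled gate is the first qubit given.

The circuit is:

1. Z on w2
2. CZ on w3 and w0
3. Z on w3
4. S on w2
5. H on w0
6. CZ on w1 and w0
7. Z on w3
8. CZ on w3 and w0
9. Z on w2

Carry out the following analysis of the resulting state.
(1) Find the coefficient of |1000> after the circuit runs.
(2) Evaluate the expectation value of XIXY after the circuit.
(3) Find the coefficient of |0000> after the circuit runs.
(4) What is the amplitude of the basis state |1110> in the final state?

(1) The final state's coefficient on |1000> equals sqrt(2)/2.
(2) The observable XIXY averages to 0.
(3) |0000> carries amplitude sqrt(2)/2 in the final state.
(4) The amplitude on |1110> is 0.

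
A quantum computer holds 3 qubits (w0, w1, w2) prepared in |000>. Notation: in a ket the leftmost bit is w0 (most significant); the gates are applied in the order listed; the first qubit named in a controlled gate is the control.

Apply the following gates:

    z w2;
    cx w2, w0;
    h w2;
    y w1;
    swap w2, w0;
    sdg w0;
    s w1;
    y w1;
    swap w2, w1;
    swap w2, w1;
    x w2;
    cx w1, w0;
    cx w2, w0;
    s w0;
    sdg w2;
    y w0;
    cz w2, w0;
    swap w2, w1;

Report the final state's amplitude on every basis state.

After the circuit, the state carries amplitude sqrt(2)/2 on |010>, -sqrt(2)/2 on |110>, and 0 on every other basis state.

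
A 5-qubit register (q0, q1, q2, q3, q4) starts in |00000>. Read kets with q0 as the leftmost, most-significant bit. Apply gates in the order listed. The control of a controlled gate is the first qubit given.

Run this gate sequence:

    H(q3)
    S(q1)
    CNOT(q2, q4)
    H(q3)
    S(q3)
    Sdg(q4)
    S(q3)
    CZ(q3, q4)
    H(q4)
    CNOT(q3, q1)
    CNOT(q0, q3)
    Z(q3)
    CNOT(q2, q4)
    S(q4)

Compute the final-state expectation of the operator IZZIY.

In the final state, IZZIY has expectation 1.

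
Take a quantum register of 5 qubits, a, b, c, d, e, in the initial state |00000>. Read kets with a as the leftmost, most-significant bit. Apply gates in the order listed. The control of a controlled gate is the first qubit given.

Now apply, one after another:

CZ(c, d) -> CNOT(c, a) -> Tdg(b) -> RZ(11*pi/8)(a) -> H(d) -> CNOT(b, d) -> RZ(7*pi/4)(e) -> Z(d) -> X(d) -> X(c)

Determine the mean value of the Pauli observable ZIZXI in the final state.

The observable ZIZXI averages to 1.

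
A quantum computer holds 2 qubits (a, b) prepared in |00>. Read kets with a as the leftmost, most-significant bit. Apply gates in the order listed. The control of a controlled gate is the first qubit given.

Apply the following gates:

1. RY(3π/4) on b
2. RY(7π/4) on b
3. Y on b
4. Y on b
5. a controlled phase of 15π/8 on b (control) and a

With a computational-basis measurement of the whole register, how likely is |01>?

The probability of measuring |01> is 1/2.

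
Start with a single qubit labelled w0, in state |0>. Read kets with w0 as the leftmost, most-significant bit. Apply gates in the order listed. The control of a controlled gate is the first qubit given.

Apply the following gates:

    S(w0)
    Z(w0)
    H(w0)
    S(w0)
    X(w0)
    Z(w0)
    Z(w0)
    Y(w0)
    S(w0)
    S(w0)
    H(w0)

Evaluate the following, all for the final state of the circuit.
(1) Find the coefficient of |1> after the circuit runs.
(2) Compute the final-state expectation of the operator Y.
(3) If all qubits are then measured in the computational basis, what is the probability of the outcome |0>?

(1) The amplitude on |1> is -1/2 - I/2.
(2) In the final state, Y has expectation -1.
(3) The probability of measuring |0> is 1/2.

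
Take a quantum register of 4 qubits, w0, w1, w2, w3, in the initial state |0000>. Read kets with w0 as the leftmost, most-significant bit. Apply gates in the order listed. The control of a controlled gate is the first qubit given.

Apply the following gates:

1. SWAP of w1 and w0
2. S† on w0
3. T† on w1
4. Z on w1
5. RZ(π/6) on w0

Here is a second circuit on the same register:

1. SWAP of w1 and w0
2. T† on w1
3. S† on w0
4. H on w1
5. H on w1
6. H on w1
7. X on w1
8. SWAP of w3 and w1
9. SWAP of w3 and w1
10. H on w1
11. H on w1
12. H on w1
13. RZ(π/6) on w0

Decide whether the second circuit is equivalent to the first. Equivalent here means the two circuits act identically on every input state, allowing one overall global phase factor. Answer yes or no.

Yes, they are equivalent — the unitaries differ by at most a global phase.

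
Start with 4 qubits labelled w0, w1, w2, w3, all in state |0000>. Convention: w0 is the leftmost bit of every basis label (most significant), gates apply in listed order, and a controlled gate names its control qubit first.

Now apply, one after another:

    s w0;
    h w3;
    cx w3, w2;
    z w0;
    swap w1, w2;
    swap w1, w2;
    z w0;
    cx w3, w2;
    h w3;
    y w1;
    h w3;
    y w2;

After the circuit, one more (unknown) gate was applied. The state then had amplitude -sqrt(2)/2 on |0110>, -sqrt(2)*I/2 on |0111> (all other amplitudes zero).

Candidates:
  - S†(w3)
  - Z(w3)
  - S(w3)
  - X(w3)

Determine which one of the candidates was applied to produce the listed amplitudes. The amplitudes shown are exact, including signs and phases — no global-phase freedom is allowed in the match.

It was S(w3) that produced the state shown.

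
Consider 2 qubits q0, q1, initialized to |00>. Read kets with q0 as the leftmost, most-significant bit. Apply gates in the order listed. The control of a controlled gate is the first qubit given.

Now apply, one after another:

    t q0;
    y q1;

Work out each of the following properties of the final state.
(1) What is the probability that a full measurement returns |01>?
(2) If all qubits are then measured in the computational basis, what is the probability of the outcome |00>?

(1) Outcome |01> occurs with probability 1.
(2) The probability of measuring |00> is 0.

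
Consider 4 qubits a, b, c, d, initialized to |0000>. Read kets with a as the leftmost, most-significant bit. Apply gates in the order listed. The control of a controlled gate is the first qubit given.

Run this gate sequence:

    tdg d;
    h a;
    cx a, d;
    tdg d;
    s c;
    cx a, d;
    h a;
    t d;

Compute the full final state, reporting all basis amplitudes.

After the circuit, the state carries amplitude 1/2 - exp(3*I*pi/4)/2 on |0000>, 1/2 + exp(3*I*pi/4)/2 on |1000>, and 0 on every other basis state.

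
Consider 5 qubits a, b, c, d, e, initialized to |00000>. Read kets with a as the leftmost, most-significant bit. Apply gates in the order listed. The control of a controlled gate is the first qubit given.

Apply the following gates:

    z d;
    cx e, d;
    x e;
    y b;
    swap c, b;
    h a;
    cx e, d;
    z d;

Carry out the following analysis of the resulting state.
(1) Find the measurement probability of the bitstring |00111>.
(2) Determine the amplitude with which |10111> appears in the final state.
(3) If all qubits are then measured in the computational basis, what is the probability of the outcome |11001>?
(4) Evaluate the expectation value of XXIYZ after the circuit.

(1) Outcome |00111> occurs with probability 1/2.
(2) The final state's coefficient on |10111> equals -sqrt(2)*I/2.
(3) The probability of measuring |11001> is 0.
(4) In the final state, XXIYZ has expectation 0.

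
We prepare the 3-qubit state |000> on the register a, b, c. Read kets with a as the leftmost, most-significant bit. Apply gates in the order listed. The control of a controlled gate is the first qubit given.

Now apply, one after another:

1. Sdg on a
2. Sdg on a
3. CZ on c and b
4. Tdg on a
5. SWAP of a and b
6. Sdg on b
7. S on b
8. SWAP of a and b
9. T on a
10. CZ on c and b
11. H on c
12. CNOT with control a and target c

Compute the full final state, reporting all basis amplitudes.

The final amplitudes are sqrt(2)/2 on |000>, sqrt(2)/2 on |001>, and 0 on every other basis state. Key observation: the block from step 3 through step 10 cancels to the identity and can be dropped.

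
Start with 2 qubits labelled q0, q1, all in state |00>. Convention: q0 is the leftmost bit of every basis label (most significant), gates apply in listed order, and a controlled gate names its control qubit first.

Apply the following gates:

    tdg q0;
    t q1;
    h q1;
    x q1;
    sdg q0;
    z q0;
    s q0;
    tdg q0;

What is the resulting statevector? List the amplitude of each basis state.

The resulting statevector has amplitude sqrt(2)/2 on |00>, sqrt(2)/2 on |01>, 0 on |10>, 0 on |11>.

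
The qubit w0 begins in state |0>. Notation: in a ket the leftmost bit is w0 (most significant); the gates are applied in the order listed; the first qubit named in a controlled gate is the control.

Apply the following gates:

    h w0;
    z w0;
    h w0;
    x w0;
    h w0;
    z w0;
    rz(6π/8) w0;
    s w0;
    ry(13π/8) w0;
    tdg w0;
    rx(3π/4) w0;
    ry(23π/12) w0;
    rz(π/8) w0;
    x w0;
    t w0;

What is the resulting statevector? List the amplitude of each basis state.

The resulting statevector has amplitude sqrt(6)*exp(-5*I*pi/16)*cos(3*pi/16)/8 - sqrt(6)*exp(7*I*pi/16)*sin(3*pi/16)/8 - sqrt(6)*I*sqrt(1/2 - sqrt(2)/4)*sqrt(sqrt(2)/4 + 1/2)*exp(3*I*pi/16)*cos(3*pi/16)/4 - sqrt(6)*I*exp(-5*I*pi/16)*cos(3*pi/16)/8 - sqrt(2)*I*exp(3*I*pi/16)*cos(3*pi/16)/8 - sqrt(3)*exp(7*I*pi/16)*sin(3*pi/16)/8 - sqrt(3)*I*exp(-5*I*pi/16)*cos(3*pi/16)/8 - sqrt(6)*sqrt(1/2 - sqrt(2)/4)*sqrt(sqrt(2)/4 + 1/2)*exp(3*I*pi/16)*cos(3*pi/16)/4 + exp(-9*I*pi/16)*sin(3*pi/16)/8 - sqrt(2)*sqrt(1/2 - sqrt(2)/4)*sqrt(sqrt(2)/4 + 1/2)*exp(7*I*pi/16)*sin(3*pi/16)/4 - sqrt(2)*I*sqrt(1/2 - sqrt(2)/4)*sqrt(sqrt(2)/4 + 1/2)*exp(-5*I*pi/16)*cos(3*pi/16)/4 - sqrt(6)*I*exp(7*I*pi/16)*sin(3*pi/16)/8 + sqrt(6)*I*sqrt(1/2 - sqrt(2)/4)*sqrt(sqrt(2)/4 + 1/2)*exp(-9*I*pi/16)*sin(3*pi/16)/4 - I*exp(-9*I*pi/16)*sin(3*pi/16)/8 + sqrt(2)*I*sqrt(1/2 - sqrt(2)/4)*sqrt(sqrt(2)/4 + 1/2)*exp(7*I*pi/16)*sin(3*pi/16)/4 - sqrt(2)*I*exp(-9*I*pi/16)*sin(3*pi/16)/8 + sqrt(3)*I*exp(7*I*pi/16)*sin(3*pi/16)/8 + exp(3*I*pi/16)*cos(3*pi/16)/8 + sqrt(2)*exp(3*I*pi/16)*cos(3*pi/16)/8 + I*exp(3*I*pi/16)*cos(3*pi/16)/8 - sqrt(2)*sqrt(1/2 - sqrt(2)/4)*sqrt(sqrt(2)/4 + 1/2)*exp(-5*I*pi/16)*cos(3*pi/16)/4 - sqrt(2)*exp(-9*I*pi/16)*sin(3*pi/16)/8 - sqrt(6)*sqrt(1/2 - sqrt(2)/4)*sqrt(sqrt(2)/4 + 1/2)*exp(-9*I*pi/16)*sin(3*pi/16)/4 - sqrt(3)*exp(-5*I*pi/16)*cos(3*pi/16)/8 on |0>, -sqrt(6)*exp(5*I*pi/16)*cos(3*pi/16)/8 + sqrt(6)*exp(-7*I*pi/16)*sin(3*pi/16)/8 - sqrt(3)*exp(5*I*pi/16)*cos(3*pi/16)/8 - sqrt(2)*I*exp(-3*I*pi/16)*cos(3*pi/16)/8 - sqrt(3)*I*exp(5*I*pi/16)*cos(3*pi/16)/8 + sqrt(6)*sqrt(1/2 - sqrt(2)/4)*sqrt(sqrt(2)/4 + 1/2)*exp(-3*I*pi/16)*cos(3*pi/16)/4 - sqrt(2)*exp(9*I*pi/16)*sin(3*pi/16)/8 - I*exp(-3*I*pi/16)*cos(3*pi/16)/8 - sqrt(2)*sqrt(1/2 - sqrt(2)/4)*sqrt(sqrt(2)/4 + 1/2)*exp(5*I*pi/16)*cos(3*pi/16)/4 + sqrt(2)*exp(-3*I*pi/16)*cos(3*pi/16)/8 - exp(9*I*pi/16)*sin(3*pi/16)/8 - sqrt(2)*I*sqrt(1/2 - sqrt(2)/4)*sqrt(sqrt(2)/4 + 1/2)*exp(5*I*pi/16)*cos(3*pi/16)/4 + I*exp(9*I*pi/16)*sin(3*pi/16)/8 + sqrt(2)*I*sqrt(1/2 - sqrt(2)/4)*sqrt(sqrt(2)/4 + 1/2)*exp(-7*I*pi/16)*sin(3*pi/16)/4 - sqrt(2)*I*exp(9*I*pi/16)*sin(3*pi/16)/8 + sqrt(3)*I*exp(-7*I*pi/16)*sin(3*pi/16)/8 - sqrt(6)*I*sqrt(1/2 - sqrt(2)/4)*sqrt(sqrt(2)/4 + 1/2)*exp(9*I*pi/16)*sin(3*pi/16)/4 + sqrt(6)*I*exp(-7*I*pi/16)*sin(3*pi/16)/8 - exp(-3*I*pi/16)*cos(3*pi/16)/8 - sqrt(2)*sqrt(1/2 - sqrt(2)/4)*sqrt(sqrt(2)/4 + 1/2)*exp(-7*I*pi/16)*sin(3*pi/16)/4 - sqrt(3)*exp(-7*I*pi/16)*sin(3*pi/16)/8 + sqrt(6)*sqrt(1/2 - sqrt(2)/4)*sqrt(sqrt(2)/4 + 1/2)*exp(9*I*pi/16)*sin(3*pi/16)/4 + sqrt(6)*I*exp(5*I*pi/16)*cos(3*pi/16)/8 + sqrt(6)*I*sqrt(1/2 - sqrt(2)/4)*sqrt(sqrt(2)/4 + 1/2)*exp(-3*I*pi/16)*cos(3*pi/16)/4 on |1>. Key observation: steps 3-6 multiply out to the identity, so the circuit reduces to the remaining gates.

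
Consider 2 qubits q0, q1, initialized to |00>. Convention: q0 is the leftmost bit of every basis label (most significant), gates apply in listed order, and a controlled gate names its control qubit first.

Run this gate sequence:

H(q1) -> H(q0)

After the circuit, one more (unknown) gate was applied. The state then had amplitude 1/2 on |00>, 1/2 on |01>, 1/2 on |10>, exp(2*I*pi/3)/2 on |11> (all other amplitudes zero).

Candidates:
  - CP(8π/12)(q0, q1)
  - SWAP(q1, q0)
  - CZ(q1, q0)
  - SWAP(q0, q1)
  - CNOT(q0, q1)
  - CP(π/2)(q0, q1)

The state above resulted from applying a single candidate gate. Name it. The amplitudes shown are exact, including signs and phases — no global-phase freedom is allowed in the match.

The applied gate was CP(8π/12)(q0, q1).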